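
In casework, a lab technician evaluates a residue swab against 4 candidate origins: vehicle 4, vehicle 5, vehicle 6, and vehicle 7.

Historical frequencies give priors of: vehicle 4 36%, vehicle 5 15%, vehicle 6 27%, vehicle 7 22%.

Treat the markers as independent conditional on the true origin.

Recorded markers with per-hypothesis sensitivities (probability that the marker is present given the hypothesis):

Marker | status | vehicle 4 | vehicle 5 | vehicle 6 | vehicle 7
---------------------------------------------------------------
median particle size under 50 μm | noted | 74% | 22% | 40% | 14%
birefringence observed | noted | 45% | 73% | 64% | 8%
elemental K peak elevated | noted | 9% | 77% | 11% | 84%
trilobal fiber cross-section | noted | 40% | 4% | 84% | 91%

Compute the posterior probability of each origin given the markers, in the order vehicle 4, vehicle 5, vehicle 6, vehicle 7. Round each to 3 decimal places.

By Bayes' rule with conditional independence, the unnormalized weight for each hypothesis is prior × ∏ likelihoods:
  vehicle 4: 0.36 × 0.74 × 0.45 × 0.09 × 0.40 = 0.0043157
  vehicle 5: 0.15 × 0.22 × 0.73 × 0.77 × 0.04 = 0.00074197
  vehicle 6: 0.27 × 0.40 × 0.64 × 0.11 × 0.84 = 0.0063867
  vehicle 7: 0.22 × 0.14 × 0.08 × 0.84 × 0.91 = 0.0018835
Normalizing constant Z = 0.0043157 + 0.00074197 + 0.0063867 + 0.0018835 = 0.013328.
P(vehicle 4 | evidence) = 0.0043157 / 0.013328 ≈ 0.324
P(vehicle 5 | evidence) = 0.00074197 / 0.013328 ≈ 0.056
P(vehicle 6 | evidence) = 0.0063867 / 0.013328 ≈ 0.479
P(vehicle 7 | evidence) = 0.0018835 / 0.013328 ≈ 0.141

0.324, 0.056, 0.479, 0.141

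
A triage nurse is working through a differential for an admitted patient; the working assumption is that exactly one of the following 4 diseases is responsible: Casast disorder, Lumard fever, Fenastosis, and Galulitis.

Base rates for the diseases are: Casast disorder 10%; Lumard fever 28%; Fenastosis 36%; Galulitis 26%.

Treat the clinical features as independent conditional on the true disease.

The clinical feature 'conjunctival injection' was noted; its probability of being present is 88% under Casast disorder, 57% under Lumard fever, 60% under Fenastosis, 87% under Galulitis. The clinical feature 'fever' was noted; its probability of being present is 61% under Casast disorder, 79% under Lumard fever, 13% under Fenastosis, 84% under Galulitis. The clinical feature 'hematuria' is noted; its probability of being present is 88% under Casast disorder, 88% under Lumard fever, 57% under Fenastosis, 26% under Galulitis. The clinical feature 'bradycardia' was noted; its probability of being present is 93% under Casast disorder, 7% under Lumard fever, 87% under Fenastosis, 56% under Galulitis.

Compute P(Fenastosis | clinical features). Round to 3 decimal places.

0.149

For each hypothesis, the unnormalized posterior weight is prior × product of the clinical feature likelihoods:
  Casast disorder: 0.10 × 0.88 × 0.61 × 0.88 × 0.93 = 0.043932
  Lumard fever: 0.28 × 0.57 × 0.79 × 0.88 × 0.07 = 0.0077668
  Fenastosis: 0.36 × 0.60 × 0.13 × 0.57 × 0.87 = 0.013925
  Galulitis: 0.26 × 0.87 × 0.84 × 0.26 × 0.56 = 0.027665
The unnormalized weights sum to 0.093289.
P(Fenastosis | evidence) = 0.013925 / 0.093289 ≈ 0.149.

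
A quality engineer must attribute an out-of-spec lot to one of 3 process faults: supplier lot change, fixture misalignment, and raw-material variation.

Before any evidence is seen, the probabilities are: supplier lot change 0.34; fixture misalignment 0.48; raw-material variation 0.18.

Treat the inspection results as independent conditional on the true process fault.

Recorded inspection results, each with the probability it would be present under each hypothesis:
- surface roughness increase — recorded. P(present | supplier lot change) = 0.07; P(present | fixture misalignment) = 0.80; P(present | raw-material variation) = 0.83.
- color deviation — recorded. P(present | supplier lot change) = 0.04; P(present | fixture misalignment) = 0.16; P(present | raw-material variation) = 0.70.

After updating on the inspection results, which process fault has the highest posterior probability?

raw-material variation

For each hypothesis, the unnormalized posterior weight is prior × product of the inspection result likelihoods:
  supplier lot change: 0.34 × 0.07 × 0.04 = 0.000952
  fixture misalignment: 0.48 × 0.80 × 0.16 = 0.06144
  raw-material variation: 0.18 × 0.83 × 0.70 = 0.10458
The unnormalized weights sum to 0.16697.
P(supplier lot change | evidence) ≈ 0.000952 / 0.16697 ≈ 0.006
P(fixture misalignment | evidence) ≈ 0.06144 / 0.16697 ≈ 0.368
P(raw-material variation | evidence) ≈ 0.10458 / 0.16697 ≈ 0.626
The largest is 0.626, so raw-material variation is most probable.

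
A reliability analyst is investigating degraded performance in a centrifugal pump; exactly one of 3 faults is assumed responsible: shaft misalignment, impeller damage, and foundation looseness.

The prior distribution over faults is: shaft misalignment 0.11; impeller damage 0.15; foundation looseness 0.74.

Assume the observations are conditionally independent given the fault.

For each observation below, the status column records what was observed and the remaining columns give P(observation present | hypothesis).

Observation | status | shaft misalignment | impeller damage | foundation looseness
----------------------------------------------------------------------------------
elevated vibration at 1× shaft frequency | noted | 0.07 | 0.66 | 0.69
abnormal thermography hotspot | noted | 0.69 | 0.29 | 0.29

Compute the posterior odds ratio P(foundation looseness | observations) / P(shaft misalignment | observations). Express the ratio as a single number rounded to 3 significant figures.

27.9

Posterior odds equal prior odds times the likelihood ratio; only the two competing hypotheses matter.
  foundation looseness: 0.74 × 0.69 × 0.29 = 0.14807
  shaft misalignment: 0.11 × 0.07 × 0.69 = 0.005313
Posterior odds = 0.14807 / 0.005313 ≈ 27.9.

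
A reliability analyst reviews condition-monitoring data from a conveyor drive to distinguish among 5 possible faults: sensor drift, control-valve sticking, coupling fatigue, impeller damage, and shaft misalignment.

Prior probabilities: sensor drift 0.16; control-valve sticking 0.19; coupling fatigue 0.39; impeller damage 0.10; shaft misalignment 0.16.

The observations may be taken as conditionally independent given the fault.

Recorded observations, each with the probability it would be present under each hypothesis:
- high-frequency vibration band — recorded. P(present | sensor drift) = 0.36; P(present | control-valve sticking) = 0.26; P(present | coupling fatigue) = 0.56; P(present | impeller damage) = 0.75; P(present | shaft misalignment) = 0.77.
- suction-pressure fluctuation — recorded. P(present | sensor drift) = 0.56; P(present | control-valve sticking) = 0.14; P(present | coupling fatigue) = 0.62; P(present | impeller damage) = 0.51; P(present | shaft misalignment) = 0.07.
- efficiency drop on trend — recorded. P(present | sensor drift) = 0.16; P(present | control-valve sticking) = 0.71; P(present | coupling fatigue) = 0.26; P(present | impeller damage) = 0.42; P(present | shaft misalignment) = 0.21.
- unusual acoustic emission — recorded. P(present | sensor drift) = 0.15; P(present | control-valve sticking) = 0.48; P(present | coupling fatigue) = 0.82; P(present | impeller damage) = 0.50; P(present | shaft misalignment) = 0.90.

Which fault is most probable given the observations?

coupling fatigue

Multiply each prior by the joint likelihood of the evidence pattern:
  sensor drift: 0.16 × 0.36 × 0.56 × 0.16 × 0.15 = 0.00077414
  control-valve sticking: 0.19 × 0.26 × 0.14 × 0.71 × 0.48 = 0.002357
  coupling fatigue: 0.39 × 0.56 × 0.62 × 0.26 × 0.82 = 0.028869
  impeller damage: 0.10 × 0.75 × 0.51 × 0.42 × 0.50 = 0.0080325
  shaft misalignment: 0.16 × 0.77 × 0.07 × 0.21 × 0.90 = 0.0016299
The unnormalized weights sum to 0.041663.
P(sensor drift | evidence) ≈ 0.00077414 / 0.041663 ≈ 0.019
P(control-valve sticking | evidence) ≈ 0.002357 / 0.041663 ≈ 0.057
P(coupling fatigue | evidence) ≈ 0.028869 / 0.041663 ≈ 0.693
P(impeller damage | evidence) ≈ 0.0080325 / 0.041663 ≈ 0.193
P(shaft misalignment | evidence) ≈ 0.0016299 / 0.041663 ≈ 0.039
The largest is 0.693, so coupling fatigue is most probable.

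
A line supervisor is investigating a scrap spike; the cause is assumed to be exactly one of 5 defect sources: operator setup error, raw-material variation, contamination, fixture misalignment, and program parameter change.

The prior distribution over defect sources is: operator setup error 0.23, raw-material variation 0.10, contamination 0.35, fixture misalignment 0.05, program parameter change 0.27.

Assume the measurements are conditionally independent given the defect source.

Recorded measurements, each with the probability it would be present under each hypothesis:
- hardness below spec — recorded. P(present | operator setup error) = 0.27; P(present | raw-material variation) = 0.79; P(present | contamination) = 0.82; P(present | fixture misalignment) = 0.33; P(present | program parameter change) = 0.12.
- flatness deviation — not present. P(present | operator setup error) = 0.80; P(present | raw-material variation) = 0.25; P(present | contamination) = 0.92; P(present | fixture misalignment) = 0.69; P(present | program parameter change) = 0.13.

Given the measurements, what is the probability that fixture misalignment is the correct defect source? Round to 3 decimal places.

For each hypothesis, the unnormalized posterior weight is prior × product of the measurement likelihoods (using 1 − P(present | H) for each absent measurement):
  operator setup error: 0.23 × 0.27 × (1 − 0.80) = 0.01242
  raw-material variation: 0.10 × 0.79 × (1 − 0.25) = 0.05925
  contamination: 0.35 × 0.82 × (1 − 0.92) = 0.02296
  fixture misalignment: 0.05 × 0.33 × (1 − 0.69) = 0.005115
  program parameter change: 0.27 × 0.12 × (1 − 0.13) = 0.028188
The unnormalized weights sum to 0.12793.
P(fixture misalignment | evidence) = 0.005115 / 0.12793 ≈ 0.040.

0.040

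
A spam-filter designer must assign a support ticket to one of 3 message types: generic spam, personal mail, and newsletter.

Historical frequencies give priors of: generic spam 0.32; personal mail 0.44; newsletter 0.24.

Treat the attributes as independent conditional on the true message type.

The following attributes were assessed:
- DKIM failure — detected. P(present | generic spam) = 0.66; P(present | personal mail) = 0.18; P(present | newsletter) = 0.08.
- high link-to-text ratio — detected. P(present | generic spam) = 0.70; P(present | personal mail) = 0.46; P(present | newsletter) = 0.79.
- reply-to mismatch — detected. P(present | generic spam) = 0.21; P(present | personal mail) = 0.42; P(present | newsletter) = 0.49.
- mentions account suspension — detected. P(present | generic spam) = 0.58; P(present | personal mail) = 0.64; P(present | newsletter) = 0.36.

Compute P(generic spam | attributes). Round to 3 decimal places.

0.591

By Bayes' rule with conditional independence, the unnormalized weight for each hypothesis is prior × ∏ likelihoods:
  generic spam: 0.32 × 0.66 × 0.70 × 0.21 × 0.58 = 0.018007
  personal mail: 0.44 × 0.18 × 0.46 × 0.42 × 0.64 = 0.0097929
  newsletter: 0.24 × 0.08 × 0.79 × 0.49 × 0.36 = 0.0026756
The unnormalized weights sum to 0.030475.
P(generic spam | evidence) = 0.018007 / 0.030475 ≈ 0.591.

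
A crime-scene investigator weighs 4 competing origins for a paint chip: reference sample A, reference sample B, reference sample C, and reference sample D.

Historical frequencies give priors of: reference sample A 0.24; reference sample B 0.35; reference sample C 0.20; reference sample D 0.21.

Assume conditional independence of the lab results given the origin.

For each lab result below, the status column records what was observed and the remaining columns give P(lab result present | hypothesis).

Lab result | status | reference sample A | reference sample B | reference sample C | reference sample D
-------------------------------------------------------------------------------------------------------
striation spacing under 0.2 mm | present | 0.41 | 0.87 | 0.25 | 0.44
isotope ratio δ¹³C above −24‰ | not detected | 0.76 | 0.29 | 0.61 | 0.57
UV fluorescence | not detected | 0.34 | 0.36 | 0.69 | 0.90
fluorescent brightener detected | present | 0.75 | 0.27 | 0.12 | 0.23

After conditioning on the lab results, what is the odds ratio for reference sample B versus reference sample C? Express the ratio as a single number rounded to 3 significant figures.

Posterior odds equal prior odds times the likelihood ratio; only the two competing hypotheses matter (using 1 − P(present | H) for each absent lab result).
  reference sample B: 0.35 × 0.87 × (1 − 0.29) × (1 − 0.36) × 0.27 = 0.037358
  reference sample C: 0.20 × 0.25 × (1 − 0.61) × (1 − 0.69) × 0.12 = 0.0007254
Odds(reference sample B : reference sample C) = 0.037358 / 0.0007254 ≈ 51.5.

51.5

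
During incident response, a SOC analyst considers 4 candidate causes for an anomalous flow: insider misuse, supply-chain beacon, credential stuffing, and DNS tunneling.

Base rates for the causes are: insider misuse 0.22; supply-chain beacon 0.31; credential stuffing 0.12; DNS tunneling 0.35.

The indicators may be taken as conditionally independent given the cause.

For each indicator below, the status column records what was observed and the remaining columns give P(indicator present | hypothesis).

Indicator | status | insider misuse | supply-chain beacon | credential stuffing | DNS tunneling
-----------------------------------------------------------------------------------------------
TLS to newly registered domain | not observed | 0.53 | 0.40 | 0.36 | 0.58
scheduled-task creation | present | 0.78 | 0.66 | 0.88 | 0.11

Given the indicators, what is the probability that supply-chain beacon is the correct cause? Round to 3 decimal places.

0.427

Multiply each prior by the joint likelihood of the indicator pattern (using 1 − P(present | H) for each absent indicator):
  insider misuse: 0.22 × (1 − 0.53) × 0.78 = 0.080652
  supply-chain beacon: 0.31 × (1 − 0.40) × 0.66 = 0.12276
  credential stuffing: 0.12 × (1 − 0.36) × 0.88 = 0.067584
  DNS tunneling: 0.35 × (1 − 0.58) × 0.11 = 0.01617
The unnormalized weights sum to 0.28717.
P(supply-chain beacon | evidence) = 0.12276 / 0.28717 ≈ 0.427.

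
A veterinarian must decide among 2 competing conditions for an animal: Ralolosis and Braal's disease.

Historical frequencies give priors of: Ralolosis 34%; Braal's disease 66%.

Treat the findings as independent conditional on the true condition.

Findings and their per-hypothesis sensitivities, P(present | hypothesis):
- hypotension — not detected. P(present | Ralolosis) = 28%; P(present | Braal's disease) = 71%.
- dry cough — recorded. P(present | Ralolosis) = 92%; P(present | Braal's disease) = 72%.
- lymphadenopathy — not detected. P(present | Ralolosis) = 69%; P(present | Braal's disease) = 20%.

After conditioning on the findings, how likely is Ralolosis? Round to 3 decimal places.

0.388

Multiply each prior by the joint likelihood of the evidence pattern (using 1 − P(present | H) for each absent finding):
  Ralolosis: 0.34 × (1 − 0.28) × 0.92 × (1 − 0.69) = 0.069817
  Braal's disease: 0.66 × (1 − 0.71) × 0.72 × (1 − 0.20) = 0.11025
Marginal likelihood of the evidence = 0.18006.
P(Ralolosis | evidence) = 0.069817 / 0.18006 ≈ 0.388.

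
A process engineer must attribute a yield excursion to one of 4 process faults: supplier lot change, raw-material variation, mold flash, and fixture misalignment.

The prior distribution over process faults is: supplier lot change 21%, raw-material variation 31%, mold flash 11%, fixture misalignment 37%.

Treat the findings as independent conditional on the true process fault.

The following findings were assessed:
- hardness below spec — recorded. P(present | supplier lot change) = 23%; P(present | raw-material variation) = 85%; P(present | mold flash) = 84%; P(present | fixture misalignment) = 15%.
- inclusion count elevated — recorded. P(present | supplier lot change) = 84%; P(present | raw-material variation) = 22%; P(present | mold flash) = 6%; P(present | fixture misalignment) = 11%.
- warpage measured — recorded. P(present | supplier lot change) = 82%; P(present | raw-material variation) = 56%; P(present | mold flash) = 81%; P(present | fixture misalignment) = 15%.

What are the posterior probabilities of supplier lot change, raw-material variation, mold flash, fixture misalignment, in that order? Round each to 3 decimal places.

Multiply each prior by the joint likelihood of the evidence pattern:
  supplier lot change: 0.21 × 0.23 × 0.84 × 0.82 = 0.033269
  raw-material variation: 0.31 × 0.85 × 0.22 × 0.56 = 0.032463
  mold flash: 0.11 × 0.84 × 0.06 × 0.81 = 0.0044906
  fixture misalignment: 0.37 × 0.15 × 0.11 × 0.15 = 0.00091575
Normalizing constant Z = 0.033269 + 0.032463 + 0.0044906 + 0.00091575 = 0.071139.
P(supplier lot change | evidence) = 0.033269 / 0.071139 ≈ 0.468
P(raw-material variation | evidence) = 0.032463 / 0.071139 ≈ 0.456
P(mold flash | evidence) = 0.0044906 / 0.071139 ≈ 0.063
P(fixture misalignment | evidence) = 0.00091575 / 0.071139 ≈ 0.013

0.468, 0.456, 0.063, 0.013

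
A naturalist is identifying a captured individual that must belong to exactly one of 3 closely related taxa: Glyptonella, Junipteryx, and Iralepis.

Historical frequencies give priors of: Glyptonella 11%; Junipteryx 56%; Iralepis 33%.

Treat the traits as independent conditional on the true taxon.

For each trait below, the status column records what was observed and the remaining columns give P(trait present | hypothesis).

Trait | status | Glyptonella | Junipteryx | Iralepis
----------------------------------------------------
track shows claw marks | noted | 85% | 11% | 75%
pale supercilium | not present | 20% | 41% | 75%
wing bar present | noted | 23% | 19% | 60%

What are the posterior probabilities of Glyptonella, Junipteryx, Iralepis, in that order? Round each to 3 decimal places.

0.281, 0.113, 0.606

Multiply each prior by the joint likelihood of the trait pattern (using 1 − P(present | H) for each absent trait):
  Glyptonella: 0.11 × 0.85 × (1 − 0.20) × 0.23 = 0.017204
  Junipteryx: 0.56 × 0.11 × (1 − 0.41) × 0.19 = 0.0069054
  Iralepis: 0.33 × 0.75 × (1 − 0.75) × 0.60 = 0.037125
Marginal likelihood of the evidence = 0.061234.
P(Glyptonella | evidence) = 0.017204 / 0.061234 ≈ 0.281
P(Junipteryx | evidence) = 0.0069054 / 0.061234 ≈ 0.113
P(Iralepis | evidence) = 0.037125 / 0.061234 ≈ 0.606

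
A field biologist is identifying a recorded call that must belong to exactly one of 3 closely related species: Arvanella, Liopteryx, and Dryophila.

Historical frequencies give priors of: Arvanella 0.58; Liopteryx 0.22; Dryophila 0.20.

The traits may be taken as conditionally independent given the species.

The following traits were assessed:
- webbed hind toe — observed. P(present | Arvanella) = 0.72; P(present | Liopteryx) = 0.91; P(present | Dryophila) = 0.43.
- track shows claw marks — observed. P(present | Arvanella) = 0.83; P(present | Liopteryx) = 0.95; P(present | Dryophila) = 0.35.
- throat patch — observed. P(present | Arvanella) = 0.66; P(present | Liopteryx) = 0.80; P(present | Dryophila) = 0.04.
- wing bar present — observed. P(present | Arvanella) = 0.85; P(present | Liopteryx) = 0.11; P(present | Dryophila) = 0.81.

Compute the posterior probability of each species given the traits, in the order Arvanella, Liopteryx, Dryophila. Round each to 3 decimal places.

By Bayes' rule with conditional independence, the unnormalized weight for each hypothesis is prior × ∏ likelihoods:
  Arvanella: 0.58 × 0.72 × 0.83 × 0.66 × 0.85 = 0.19445
  Liopteryx: 0.22 × 0.91 × 0.95 × 0.80 × 0.11 = 0.016737
  Dryophila: 0.20 × 0.43 × 0.35 × 0.04 × 0.81 = 0.00097524
Normalizing constant Z = 0.19445 + 0.016737 + 0.00097524 = 0.21216.
P(Arvanella | evidence) = 0.19445 / 0.21216 ≈ 0.917
P(Liopteryx | evidence) = 0.016737 / 0.21216 ≈ 0.079
P(Dryophila | evidence) = 0.00097524 / 0.21216 ≈ 0.005

0.917, 0.079, 0.005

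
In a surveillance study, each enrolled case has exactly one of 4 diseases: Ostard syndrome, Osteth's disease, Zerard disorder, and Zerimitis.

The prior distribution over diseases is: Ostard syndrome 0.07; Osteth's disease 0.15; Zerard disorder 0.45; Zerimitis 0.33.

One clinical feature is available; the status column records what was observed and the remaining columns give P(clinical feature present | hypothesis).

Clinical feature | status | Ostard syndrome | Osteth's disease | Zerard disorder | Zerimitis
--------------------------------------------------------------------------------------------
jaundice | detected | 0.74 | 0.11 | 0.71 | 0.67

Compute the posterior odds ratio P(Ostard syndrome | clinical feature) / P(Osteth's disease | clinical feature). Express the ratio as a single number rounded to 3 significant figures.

The normalizing constant cancels in an odds ratio, so compute prior × likelihood for the two hypotheses only:
  Ostard syndrome: 0.07 × 0.74 = 0.0518
  Osteth's disease: 0.15 × 0.11 = 0.0165
Odds(Ostard syndrome : Osteth's disease) = 0.0518 / 0.0165 ≈ 3.14.

3.14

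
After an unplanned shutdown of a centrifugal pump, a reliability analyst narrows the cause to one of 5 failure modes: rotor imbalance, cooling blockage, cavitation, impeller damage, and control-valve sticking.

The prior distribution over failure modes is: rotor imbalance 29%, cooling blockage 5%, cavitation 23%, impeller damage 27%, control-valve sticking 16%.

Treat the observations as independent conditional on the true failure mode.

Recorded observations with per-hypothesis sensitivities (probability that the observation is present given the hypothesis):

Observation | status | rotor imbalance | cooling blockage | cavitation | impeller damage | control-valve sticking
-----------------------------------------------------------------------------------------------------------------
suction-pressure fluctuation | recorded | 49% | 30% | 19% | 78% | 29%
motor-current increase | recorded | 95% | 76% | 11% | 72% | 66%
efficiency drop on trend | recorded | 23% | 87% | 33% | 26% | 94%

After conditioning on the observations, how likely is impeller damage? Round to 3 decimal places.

Multiply each prior by the joint likelihood of the evidence pattern:
  rotor imbalance: 0.29 × 0.49 × 0.95 × 0.23 = 0.031049
  cooling blockage: 0.05 × 0.30 × 0.76 × 0.87 = 0.009918
  cavitation: 0.23 × 0.19 × 0.11 × 0.33 = 0.0015863
  impeller damage: 0.27 × 0.78 × 0.72 × 0.26 = 0.039424
  control-valve sticking: 0.16 × 0.29 × 0.66 × 0.94 = 0.028787
The unnormalized weights sum to 0.11076.
P(impeller damage | evidence) = 0.039424 / 0.11076 ≈ 0.356.

0.356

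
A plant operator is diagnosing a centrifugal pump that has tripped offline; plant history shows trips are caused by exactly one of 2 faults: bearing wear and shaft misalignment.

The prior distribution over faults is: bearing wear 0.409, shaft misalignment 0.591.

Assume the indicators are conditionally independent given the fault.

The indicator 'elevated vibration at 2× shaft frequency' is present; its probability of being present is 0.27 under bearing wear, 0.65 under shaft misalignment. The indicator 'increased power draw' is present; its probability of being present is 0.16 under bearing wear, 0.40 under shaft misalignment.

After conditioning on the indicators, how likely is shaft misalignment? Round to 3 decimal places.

For each hypothesis, the unnormalized posterior weight is prior × product of the indicator likelihoods:
  bearing wear: 0.409 × 0.27 × 0.16 = 0.017669
  shaft misalignment: 0.591 × 0.65 × 0.40 = 0.15366
The unnormalized weights sum to 0.17133.
P(shaft misalignment | evidence) = 0.15366 / 0.17133 ≈ 0.897.

0.897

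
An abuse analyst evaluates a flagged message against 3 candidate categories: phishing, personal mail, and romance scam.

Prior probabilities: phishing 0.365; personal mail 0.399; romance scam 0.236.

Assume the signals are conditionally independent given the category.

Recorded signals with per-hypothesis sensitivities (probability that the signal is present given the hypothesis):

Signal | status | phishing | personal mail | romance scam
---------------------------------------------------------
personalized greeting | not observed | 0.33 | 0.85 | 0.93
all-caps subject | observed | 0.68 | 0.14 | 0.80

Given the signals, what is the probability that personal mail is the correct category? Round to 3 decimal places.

For each hypothesis, the unnormalized posterior weight is prior × product of the signal likelihoods (using 1 − P(present | H) for each absent signal):
  phishing: 0.365 × (1 − 0.33) × 0.68 = 0.16629
  personal mail: 0.399 × (1 − 0.85) × 0.14 = 0.008379
  romance scam: 0.236 × (1 − 0.93) × 0.80 = 0.013216
Marginal likelihood of the evidence = 0.18789.
P(personal mail | evidence) = 0.008379 / 0.18789 ≈ 0.045.

0.045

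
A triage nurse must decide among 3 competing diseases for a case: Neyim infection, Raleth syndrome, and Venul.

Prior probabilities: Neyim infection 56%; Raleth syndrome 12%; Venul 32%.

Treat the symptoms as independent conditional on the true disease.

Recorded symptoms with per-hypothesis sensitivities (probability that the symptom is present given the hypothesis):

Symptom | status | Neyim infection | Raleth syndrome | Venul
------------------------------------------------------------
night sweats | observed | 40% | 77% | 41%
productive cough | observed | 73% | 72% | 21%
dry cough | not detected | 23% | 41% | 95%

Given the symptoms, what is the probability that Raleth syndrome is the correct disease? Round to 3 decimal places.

0.236

By Bayes' rule with conditional independence, the unnormalized weight for each hypothesis is prior × ∏ likelihoods (using 1 − P(present | H) for each absent symptom):
  Neyim infection: 0.56 × 0.40 × 0.73 × (1 − 0.23) = 0.12591
  Raleth syndrome: 0.12 × 0.77 × 0.72 × (1 − 0.41) = 0.039252
  Venul: 0.32 × 0.41 × 0.21 × (1 − 0.95) = 0.0013776
The unnormalized weights sum to 0.16654.
P(Raleth syndrome | evidence) = 0.039252 / 0.16654 ≈ 0.236.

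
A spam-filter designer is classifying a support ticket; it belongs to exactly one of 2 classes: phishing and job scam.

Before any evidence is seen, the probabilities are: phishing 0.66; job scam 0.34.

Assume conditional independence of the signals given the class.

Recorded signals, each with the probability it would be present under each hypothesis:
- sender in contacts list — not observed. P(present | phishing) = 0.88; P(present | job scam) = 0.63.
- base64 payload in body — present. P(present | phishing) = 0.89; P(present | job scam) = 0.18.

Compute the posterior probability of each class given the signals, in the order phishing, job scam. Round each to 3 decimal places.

By Bayes' rule with conditional independence, the unnormalized weight for each hypothesis is prior × ∏ likelihoods (using 1 − P(present | H) for each absent signal):
  phishing: 0.66 × (1 − 0.88) × 0.89 = 0.070488
  job scam: 0.34 × (1 − 0.63) × 0.18 = 0.022644
The unnormalized weights sum to 0.093132.
P(phishing | evidence) = 0.070488 / 0.093132 ≈ 0.757
P(job scam | evidence) = 0.022644 / 0.093132 ≈ 0.243

0.757, 0.243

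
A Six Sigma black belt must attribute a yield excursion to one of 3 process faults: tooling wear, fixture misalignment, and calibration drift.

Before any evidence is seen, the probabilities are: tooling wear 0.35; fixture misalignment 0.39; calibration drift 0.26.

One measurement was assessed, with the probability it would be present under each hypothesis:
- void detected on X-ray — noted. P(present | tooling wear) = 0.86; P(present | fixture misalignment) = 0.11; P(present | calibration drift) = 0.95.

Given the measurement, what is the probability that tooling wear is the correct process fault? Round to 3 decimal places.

0.509

Multiply each prior by the likelihood of the measurement:
  tooling wear: 0.35 × 0.86 = 0.301
  fixture misalignment: 0.39 × 0.11 = 0.0429
  calibration drift: 0.26 × 0.95 = 0.247
Normalizing constant Z = 0.301 + 0.0429 + 0.247 = 0.5909.
P(tooling wear | evidence) = 0.301 / 0.5909 ≈ 0.509.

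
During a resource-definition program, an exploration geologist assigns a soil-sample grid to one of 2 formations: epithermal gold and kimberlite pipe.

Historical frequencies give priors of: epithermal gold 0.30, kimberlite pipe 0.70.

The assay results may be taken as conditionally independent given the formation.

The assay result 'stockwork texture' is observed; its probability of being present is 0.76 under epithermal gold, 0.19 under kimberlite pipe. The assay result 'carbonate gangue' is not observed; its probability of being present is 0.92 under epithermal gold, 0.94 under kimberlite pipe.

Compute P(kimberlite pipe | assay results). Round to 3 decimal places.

0.304

For each hypothesis, the unnormalized posterior weight is prior × product of the assay result likelihoods (using 1 − P(present | H) for each absent assay result):
  epithermal gold: 0.30 × 0.76 × (1 − 0.92) = 0.01824
  kimberlite pipe: 0.70 × 0.19 × (1 − 0.94) = 0.00798
The unnormalized weights sum to 0.02622.
P(kimberlite pipe | evidence) = 0.00798 / 0.02622 ≈ 0.304.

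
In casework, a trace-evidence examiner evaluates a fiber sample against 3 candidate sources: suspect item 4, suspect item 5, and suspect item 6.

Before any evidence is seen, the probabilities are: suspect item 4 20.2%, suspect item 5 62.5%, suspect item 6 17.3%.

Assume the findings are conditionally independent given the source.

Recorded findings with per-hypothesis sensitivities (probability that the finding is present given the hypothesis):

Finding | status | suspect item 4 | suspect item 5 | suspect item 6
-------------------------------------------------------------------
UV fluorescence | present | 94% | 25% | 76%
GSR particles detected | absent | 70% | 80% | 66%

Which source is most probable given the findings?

suspect item 4

For each hypothesis, the unnormalized posterior weight is prior × product of the finding likelihoods (using 1 − P(present | H) for each absent finding):
  suspect item 4: 0.202 × 0.94 × (1 − 0.70) = 0.056964
  suspect item 5: 0.625 × 0.25 × (1 − 0.80) = 0.03125
  suspect item 6: 0.173 × 0.76 × (1 − 0.66) = 0.044703
Marginal likelihood of the evidence = 0.13292.
P(suspect item 4 | evidence) ≈ 0.056964 / 0.13292 ≈ 0.429
P(suspect item 5 | evidence) ≈ 0.03125 / 0.13292 ≈ 0.235
P(suspect item 6 | evidence) ≈ 0.044703 / 0.13292 ≈ 0.336
The largest is 0.429, so suspect item 4 is most probable.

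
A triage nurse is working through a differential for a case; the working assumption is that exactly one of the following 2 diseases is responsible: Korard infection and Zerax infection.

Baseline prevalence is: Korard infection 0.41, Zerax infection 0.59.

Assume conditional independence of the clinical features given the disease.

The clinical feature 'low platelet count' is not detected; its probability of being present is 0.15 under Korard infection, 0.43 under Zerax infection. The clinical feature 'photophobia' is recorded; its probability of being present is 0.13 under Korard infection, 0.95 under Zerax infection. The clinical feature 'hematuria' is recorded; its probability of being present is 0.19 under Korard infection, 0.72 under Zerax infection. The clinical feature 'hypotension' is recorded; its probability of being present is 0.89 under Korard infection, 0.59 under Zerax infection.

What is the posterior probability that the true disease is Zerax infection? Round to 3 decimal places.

0.947

Multiply each prior by the joint likelihood of the clinical feature pattern (using 1 − P(present | H) for each absent clinical feature):
  Korard infection: 0.41 × (1 − 0.15) × 0.13 × 0.19 × 0.89 = 0.0076611
  Zerax infection: 0.59 × (1 − 0.43) × 0.95 × 0.72 × 0.59 = 0.13572
Marginal likelihood of the evidence = 0.14338.
P(Zerax infection | evidence) = 0.13572 / 0.14338 ≈ 0.947.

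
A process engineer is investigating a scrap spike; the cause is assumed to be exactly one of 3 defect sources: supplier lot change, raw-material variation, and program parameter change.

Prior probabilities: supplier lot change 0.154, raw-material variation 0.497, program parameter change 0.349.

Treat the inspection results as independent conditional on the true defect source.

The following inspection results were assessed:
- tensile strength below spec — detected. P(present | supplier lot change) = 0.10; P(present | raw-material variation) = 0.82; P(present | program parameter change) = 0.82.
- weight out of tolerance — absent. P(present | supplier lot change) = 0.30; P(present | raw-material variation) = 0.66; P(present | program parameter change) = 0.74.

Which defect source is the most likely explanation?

Multiply each prior by the joint likelihood of the inspection result pattern (using 1 − P(present | H) for each absent inspection result):
  supplier lot change: 0.154 × 0.10 × (1 − 0.30) = 0.01078
  raw-material variation: 0.497 × 0.82 × (1 − 0.66) = 0.13856
  program parameter change: 0.349 × 0.82 × (1 − 0.74) = 0.074407
The unnormalized weights sum to 0.22375.
P(supplier lot change | evidence) ≈ 0.01078 / 0.22375 ≈ 0.048
P(raw-material variation | evidence) ≈ 0.13856 / 0.22375 ≈ 0.619
P(program parameter change | evidence) ≈ 0.074407 / 0.22375 ≈ 0.333
The largest is 0.619, so raw-material variation is most probable.

raw-material variation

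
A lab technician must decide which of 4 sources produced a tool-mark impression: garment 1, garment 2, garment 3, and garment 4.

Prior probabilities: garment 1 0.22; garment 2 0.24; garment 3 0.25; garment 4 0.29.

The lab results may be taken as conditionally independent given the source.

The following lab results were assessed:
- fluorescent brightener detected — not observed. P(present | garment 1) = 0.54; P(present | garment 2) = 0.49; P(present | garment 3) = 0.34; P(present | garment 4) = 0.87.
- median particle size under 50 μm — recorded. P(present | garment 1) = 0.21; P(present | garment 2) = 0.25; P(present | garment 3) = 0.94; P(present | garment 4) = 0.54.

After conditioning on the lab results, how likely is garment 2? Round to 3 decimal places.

For each hypothesis, the unnormalized posterior weight is prior × product of the lab result likelihoods (using 1 − P(present | H) for each absent lab result):
  garment 1: 0.22 × (1 − 0.54) × 0.21 = 0.021252
  garment 2: 0.24 × (1 − 0.49) × 0.25 = 0.0306
  garment 3: 0.25 × (1 − 0.34) × 0.94 = 0.1551
  garment 4: 0.29 × (1 − 0.87) × 0.54 = 0.020358
Normalizing constant Z = 0.021252 + 0.0306 + 0.1551 + 0.020358 = 0.22731.
P(garment 2 | evidence) = 0.0306 / 0.22731 ≈ 0.135.

0.135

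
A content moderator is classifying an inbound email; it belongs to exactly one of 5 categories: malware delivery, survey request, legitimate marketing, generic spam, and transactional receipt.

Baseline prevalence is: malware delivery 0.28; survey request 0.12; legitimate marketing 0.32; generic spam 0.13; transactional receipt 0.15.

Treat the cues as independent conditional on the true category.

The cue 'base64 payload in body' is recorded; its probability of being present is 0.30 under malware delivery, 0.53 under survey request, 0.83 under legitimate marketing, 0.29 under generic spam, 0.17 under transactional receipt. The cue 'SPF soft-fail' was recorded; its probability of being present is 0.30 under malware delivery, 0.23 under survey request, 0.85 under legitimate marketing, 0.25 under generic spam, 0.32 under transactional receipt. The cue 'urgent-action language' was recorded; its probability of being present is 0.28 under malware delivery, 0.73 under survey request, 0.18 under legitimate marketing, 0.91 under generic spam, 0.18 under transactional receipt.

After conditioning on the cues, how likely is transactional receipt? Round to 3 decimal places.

0.021

For each hypothesis, the unnormalized posterior weight is prior × product of the cue likelihoods:
  malware delivery: 0.28 × 0.30 × 0.30 × 0.28 = 0.007056
  survey request: 0.12 × 0.53 × 0.23 × 0.73 = 0.010678
  legitimate marketing: 0.32 × 0.83 × 0.85 × 0.18 = 0.040637
  generic spam: 0.13 × 0.29 × 0.25 × 0.91 = 0.0085767
  transactional receipt: 0.15 × 0.17 × 0.32 × 0.18 = 0.0014688
Marginal likelihood of the evidence = 0.068417.
P(transactional receipt | evidence) = 0.0014688 / 0.068417 ≈ 0.021.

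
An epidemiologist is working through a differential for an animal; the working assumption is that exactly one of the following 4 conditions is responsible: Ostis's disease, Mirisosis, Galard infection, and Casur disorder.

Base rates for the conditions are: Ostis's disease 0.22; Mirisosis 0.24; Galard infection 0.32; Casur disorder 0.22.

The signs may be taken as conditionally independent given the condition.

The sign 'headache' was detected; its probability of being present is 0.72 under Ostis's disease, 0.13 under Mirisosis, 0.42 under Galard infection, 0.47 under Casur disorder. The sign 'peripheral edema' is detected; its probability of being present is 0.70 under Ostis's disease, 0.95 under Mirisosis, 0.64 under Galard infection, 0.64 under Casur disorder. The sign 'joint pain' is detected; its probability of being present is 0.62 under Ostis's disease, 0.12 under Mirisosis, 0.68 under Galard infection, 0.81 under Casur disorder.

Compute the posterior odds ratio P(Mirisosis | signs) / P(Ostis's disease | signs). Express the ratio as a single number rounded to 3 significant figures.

0.0517

Unnormalized posterior weight (prior times the sign likelihoods) for each of the two hypotheses:
  Mirisosis: 0.24 × 0.13 × 0.95 × 0.12 = 0.0035568
  Ostis's disease: 0.22 × 0.72 × 0.70 × 0.62 = 0.068746
Odds(Mirisosis : Ostis's disease) = 0.0035568 / 0.068746 ≈ 0.0517.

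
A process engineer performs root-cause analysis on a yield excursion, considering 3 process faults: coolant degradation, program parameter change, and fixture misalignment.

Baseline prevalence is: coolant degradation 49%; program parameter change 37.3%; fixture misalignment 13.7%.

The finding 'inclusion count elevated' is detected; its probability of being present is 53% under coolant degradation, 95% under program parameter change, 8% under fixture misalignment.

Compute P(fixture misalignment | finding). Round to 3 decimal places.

Multiply each prior by the likelihood of the finding:
  coolant degradation: 0.490 × 0.53 = 0.2597
  program parameter change: 0.373 × 0.95 = 0.35435
  fixture misalignment: 0.137 × 0.08 = 0.01096
The unnormalized weights sum to 0.62501.
P(fixture misalignment | evidence) = 0.01096 / 0.62501 ≈ 0.018.

0.018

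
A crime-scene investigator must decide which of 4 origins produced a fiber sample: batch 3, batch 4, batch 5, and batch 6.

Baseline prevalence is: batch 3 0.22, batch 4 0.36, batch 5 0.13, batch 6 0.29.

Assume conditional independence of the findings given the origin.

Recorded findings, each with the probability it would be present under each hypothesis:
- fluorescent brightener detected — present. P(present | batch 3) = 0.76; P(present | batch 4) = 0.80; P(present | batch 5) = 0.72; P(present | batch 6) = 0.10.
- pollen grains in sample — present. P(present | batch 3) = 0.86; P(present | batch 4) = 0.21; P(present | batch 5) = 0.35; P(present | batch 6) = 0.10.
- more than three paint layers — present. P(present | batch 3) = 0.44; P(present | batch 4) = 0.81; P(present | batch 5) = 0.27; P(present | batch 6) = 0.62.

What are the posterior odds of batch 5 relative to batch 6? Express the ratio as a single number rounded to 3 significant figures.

The normalizing constant cancels in an odds ratio, so compute prior × likelihood for the two hypotheses only:
  batch 5: 0.13 × 0.72 × 0.35 × 0.27 = 0.0088452
  batch 6: 0.29 × 0.10 × 0.10 × 0.62 = 0.001798
Posterior odds = 0.0088452 / 0.001798 ≈ 4.92.

4.92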